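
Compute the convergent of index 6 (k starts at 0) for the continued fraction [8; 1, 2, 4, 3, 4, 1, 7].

1938/223

Using pₖ = aₖpₖ₋₁ + pₖ₋₂, qₖ = aₖqₖ₋₁ + qₖ₋₂ (with p₋₁=1, p₋₂=0, q₋₁=0, q₋₂=1):
  k=0: a=8, p=8, q=1
  k=1: a=1, p=9, q=1
  k=2: a=2, p=26, q=3
  k=3: a=4, p=113, q=13
  k=4: a=3, p=365, q=42
  k=5: a=4, p=1573, q=181
  k=6: a=1, p=1938, q=223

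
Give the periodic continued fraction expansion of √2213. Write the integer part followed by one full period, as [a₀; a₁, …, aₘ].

a₀ = ⌊√2213⌋ = 47.
With m₀=0, d₀=1 and mₖ₊₁ = dₖaₖ − mₖ, dₖ₊₁ = (n − mₖ₊₁²)/dₖ, aₖ₊₁ = ⌊(a₀+mₖ₊₁)/dₖ₊₁⌋:
  k=1: m=47, d=4, a=23
  k=2: m=45, d=47, a=1
  k=3: m=2, d=47, a=1
  k=4: m=45, d=4, a=23
  k=5: m=47, d=1, a=94
d=1 and a=2a₀=94 at k=5, so the next step gives (m, d) = (47, 4) again — its k=1 value — and the period has length 5.

[47; 23, 1, 1, 23, 94]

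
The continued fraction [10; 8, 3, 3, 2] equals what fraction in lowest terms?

1933/191

Using pₖ = aₖpₖ₋₁ + pₖ₋₂ and qₖ = aₖqₖ₋₁ + qₖ₋₂:
  k=0: a=10, p=10, q=1
  k=1: a=8, p=81, q=8
  k=2: a=3, p=253, q=25
  k=3: a=3, p=840, q=83
  k=4: a=2, p=1933, q=191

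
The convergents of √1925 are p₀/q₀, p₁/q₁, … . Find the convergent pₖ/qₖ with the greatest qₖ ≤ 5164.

215557/4913

√1925 = [43; 1, 6, 1, 86, …] (period length 4).
Convergents:
  p_0/q_0 = 43/1
  p_1/q_1 = 44/1
  p_2/q_2 = 307/7
  p_3/q_3 = 351/8
  p_4/q_4 = 30493/695
  p_5/q_5 = 30844/703
  p_6/q_6 = 215557/4913
  p_7/q_7 = 246401/5616
q_6 = 4913 ≤ 5164 < 5616 = q_7, so the answer is 215557/4913.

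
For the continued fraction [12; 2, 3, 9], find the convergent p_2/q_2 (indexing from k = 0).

Using pₖ = aₖpₖ₋₁ + pₖ₋₂, qₖ = aₖqₖ₋₁ + qₖ₋₂ (with p₋₁=1, p₋₂=0, q₋₁=0, q₋₂=1):
  k=0: a=12, p=12, q=1
  k=1: a=2, p=25, q=2
  k=2: a=3, p=87, q=7

87/7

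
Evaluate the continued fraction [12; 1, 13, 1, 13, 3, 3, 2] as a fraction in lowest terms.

63527/4912

Using pₖ = aₖpₖ₋₁ + pₖ₋₂ and qₖ = aₖqₖ₋₁ + qₖ₋₂:
  k=0: a=12, p=12, q=1
  k=1: a=1, p=13, q=1
  k=2: a=13, p=181, q=14
  k=3: a=1, p=194, q=15
  k=4: a=13, p=2703, q=209
  k=5: a=3, p=8303, q=642
  k=6: a=3, p=27612, q=2135
  k=7: a=2, p=63527, q=4912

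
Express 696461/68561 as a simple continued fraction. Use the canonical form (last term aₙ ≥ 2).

[10; 6, 3, 7, 9, 5, 1, 8]

696461 = 10·68561 + 10851
68561 = 6·10851 + 3455
10851 = 3·3455 + 486
3455 = 7·486 + 53
486 = 9·53 + 9
53 = 5·9 + 8
9 = 1·8 + 1
8 = 8·1 + 0  (stop)
So 696461/68561 = [10; 6, 3, 7, 9, 5, 1, 8].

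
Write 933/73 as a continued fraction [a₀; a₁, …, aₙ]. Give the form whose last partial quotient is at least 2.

933 = 12·73 + 57
73 = 1·57 + 16
57 = 3·16 + 9
16 = 1·9 + 7
9 = 1·7 + 2
7 = 3·2 + 1
2 = 2·1 + 0  (stop)
So 933/73 = [12; 1, 3, 1, 1, 3, 2].

[12; 1, 3, 1, 1, 3, 2]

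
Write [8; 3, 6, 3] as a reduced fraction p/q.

Fold from the inside: start with 3/1.
  6 + 1/3 = 19/3
  3 + 3/19 = 60/19
  8 + 19/60 = 499/60

499/60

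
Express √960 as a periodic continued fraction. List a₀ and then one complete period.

a₀ = ⌊√960⌋ = 30.

[30; 1, 60]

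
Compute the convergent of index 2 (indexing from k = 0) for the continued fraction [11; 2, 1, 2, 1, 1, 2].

34/3

Using pₖ = aₖpₖ₋₁ + pₖ₋₂, qₖ = aₖqₖ₋₁ + qₖ₋₂ (with p₋₁=1, p₋₂=0, q₋₁=0, q₋₂=1):
  k=0: a=11, p=11, q=1
  k=1: a=2, p=23, q=2
  k=2: a=1, p=34, q=3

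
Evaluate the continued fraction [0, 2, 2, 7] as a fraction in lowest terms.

15/37

Using pₖ = aₖpₖ₋₁ + pₖ₋₂ and qₖ = aₖqₖ₋₁ + qₖ₋₂:
  k=0: a=0, p=0, q=1
  k=1: a=2, p=1, q=2
  k=2: a=2, p=2, q=5
  k=3: a=7, p=15, q=37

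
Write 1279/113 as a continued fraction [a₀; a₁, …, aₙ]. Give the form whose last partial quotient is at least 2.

1279 = 11·113 + 36
113 = 3·36 + 5
36 = 7·5 + 1
5 = 5·1 + 0  (stop)
So 1279/113 = [11; 3, 7, 5].

[11; 3, 7, 5]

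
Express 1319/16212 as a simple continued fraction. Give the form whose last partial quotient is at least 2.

1319 = 0×16212 + 1319
16212 = 12×1319 + 384
1319 = 3×384 + 167
384 = 2×167 + 50
167 = 3×50 + 17
50 = 2×17 + 16
17 = 1×16 + 1
16 = 16×1 + 0  (stop)
So 1319/16212 = [0; 12, 3, 2, 3, 2, 1, 16].

[0; 12, 3, 2, 3, 2, 1, 16]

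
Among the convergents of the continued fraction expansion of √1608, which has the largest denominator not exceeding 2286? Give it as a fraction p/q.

√1608 = [40; 10, 80, …] (period length 2).
Convergents:
  p_0/q_0 = 40/1
  p_1/q_1 = 401/10
  p_2/q_2 = 32120/801
  p_3/q_3 = 321601/8020
q_2 = 801 ≤ 2286 < 8020 = q_3, so the answer is 32120/801.

32120/801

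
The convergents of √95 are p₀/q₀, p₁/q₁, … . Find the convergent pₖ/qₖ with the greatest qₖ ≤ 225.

√95 = [9; 1, 2, 1, 18, …] (period length 4).
Convergents:
  p_0/q_0 = 9/1
  p_1/q_1 = 10/1
  p_2/q_2 = 29/3
  p_3/q_3 = 39/4
  p_4/q_4 = 731/75
  p_5/q_5 = 770/79
  p_6/q_6 = 2271/233
q_5 = 79 ≤ 225 < 233 = q_6, so the answer is 770/79.

770/79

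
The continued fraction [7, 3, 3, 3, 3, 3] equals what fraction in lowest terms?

2629/360

Fold from the inside: start with 3/1.
  3 + 1/3 = 10/3
  3 + 3/10 = 33/10
  3 + 10/33 = 109/33
  3 + 33/109 = 360/109
  7 + 109/360 = 2629/360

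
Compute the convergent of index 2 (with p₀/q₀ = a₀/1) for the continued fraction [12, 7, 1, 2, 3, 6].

Using pₖ = aₖpₖ₋₁ + pₖ₋₂, qₖ = aₖqₖ₋₁ + qₖ₋₂ (with p₋₁=1, p₋₂=0, q₋₁=0, q₋₂=1):
  k=0: a=12, p=12, q=1
  k=1: a=7, p=85, q=7
  k=2: a=1, p=97, q=8

97/8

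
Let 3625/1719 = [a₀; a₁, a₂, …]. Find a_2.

5

3625 = 2·1719 + 187   →  a_0 = 2
1719 = 9·187 + 36   →  a_1 = 9
187 = 5·36 + 7   →  a_2 = 5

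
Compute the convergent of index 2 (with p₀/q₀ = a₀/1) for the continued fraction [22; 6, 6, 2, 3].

820/37

Using pₖ = aₖpₖ₋₁ + pₖ₋₂, qₖ = aₖqₖ₋₁ + qₖ₋₂ (with p₋₁=1, p₋₂=0, q₋₁=0, q₋₂=1):
  k=0: a=22, p=22, q=1
  k=1: a=6, p=133, q=6
  k=2: a=6, p=820, q=37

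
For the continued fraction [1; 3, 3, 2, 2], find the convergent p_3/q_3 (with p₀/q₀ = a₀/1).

Using pₖ = aₖpₖ₋₁ + pₖ₋₂, qₖ = aₖqₖ₋₁ + qₖ₋₂ (with p₋₁=1, p₋₂=0, q₋₁=0, q₋₂=1):
  k=0: a=1, p=1, q=1
  k=1: a=3, p=4, q=3
  k=2: a=3, p=13, q=10
  k=3: a=2, p=30, q=23

30/23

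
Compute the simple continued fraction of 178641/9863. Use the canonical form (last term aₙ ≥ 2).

[18; 8, 1, 10, 14, 3, 2]

178641 = 18×9863 + 1107
9863 = 8×1107 + 1007
1107 = 1×1007 + 100
1007 = 10×100 + 7
100 = 14×7 + 2
7 = 3×2 + 1
2 = 2×1 + 0  (stop)
So 178641/9863 = [18; 8, 1, 10, 14, 3, 2].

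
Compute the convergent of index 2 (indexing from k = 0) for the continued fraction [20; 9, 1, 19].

Using pₖ = aₖpₖ₋₁ + pₖ₋₂, qₖ = aₖqₖ₋₁ + qₖ₋₂ (with p₋₁=1, p₋₂=0, q₋₁=0, q₋₂=1):
  k=0: a=20, p=20, q=1
  k=1: a=9, p=181, q=9
  k=2: a=1, p=201, q=10

201/10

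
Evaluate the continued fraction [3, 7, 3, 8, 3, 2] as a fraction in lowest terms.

Using pₖ = aₖpₖ₋₁ + pₖ₋₂ and qₖ = aₖqₖ₋₁ + qₖ₋₂:
  k=0: a=3, p=3, q=1
  k=1: a=7, p=22, q=7
  k=2: a=3, p=69, q=22
  k=3: a=8, p=574, q=183
  k=4: a=3, p=1791, q=571
  k=5: a=2, p=4156, q=1325

4156/1325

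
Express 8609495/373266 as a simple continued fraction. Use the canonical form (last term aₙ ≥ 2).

[23; 15, 3, 4, 1, 13, 6, 18]

8609495 = 23·373266 + 24377
373266 = 15·24377 + 7611
24377 = 3·7611 + 1544
7611 = 4·1544 + 1435
1544 = 1·1435 + 109
1435 = 13·109 + 18
109 = 6·18 + 1
18 = 18·1 + 0  (stop)
So 8609495/373266 = [23; 15, 3, 4, 1, 13, 6, 18].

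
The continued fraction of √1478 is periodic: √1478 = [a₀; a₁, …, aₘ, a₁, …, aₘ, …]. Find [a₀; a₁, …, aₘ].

a₀ = ⌊√1478⌋ = 38.
With m₀=0, d₀=1 and mₖ₊₁ = dₖaₖ − mₖ, dₖ₊₁ = (n − mₖ₊₁²)/dₖ, aₖ₊₁ = ⌊(a₀+mₖ₊₁)/dₖ₊₁⌋:
  k=1: m=38, d=34, a=2
  k=2: m=30, d=17, a=4
  k=3: m=38, d=2, a=38
  k=4: m=38, d=17, a=4
  k=5: m=30, d=34, a=2
  k=6: m=38, d=1, a=76
d=1 and a=2a₀=76 at k=6, so the next step gives (m, d) = (38, 34) again — its k=1 value — and the period has length 6.

[38; 2, 4, 38, 4, 2, 76]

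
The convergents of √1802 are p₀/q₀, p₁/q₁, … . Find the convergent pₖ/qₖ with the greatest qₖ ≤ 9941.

144245/3398

√1802 = [42; 2, 4, 2, 84, …] (period length 4).
Convergents:
  p_0/q_0 = 42/1
  p_1/q_1 = 85/2
  p_2/q_2 = 382/9
  p_3/q_3 = 849/20
  p_4/q_4 = 71698/1689
  p_5/q_5 = 144245/3398
  p_6/q_6 = 648678/15281
q_5 = 3398 ≤ 9941 < 15281 = q_6, so the answer is 144245/3398.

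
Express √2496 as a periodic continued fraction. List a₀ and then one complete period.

[49; 1, 23, 1, 98]

a₀ = ⌊√2496⌋ = 49.
With m₀=0, d₀=1 and mₖ₊₁ = dₖaₖ − mₖ, dₖ₊₁ = (n − mₖ₊₁²)/dₖ, aₖ₊₁ = ⌊(a₀+mₖ₊₁)/dₖ₊₁⌋:
  k=1: m=49, d=95, a=1
  k=2: m=46, d=4, a=23
  k=3: m=46, d=95, a=1
  k=4: m=49, d=1, a=98
d=1 and a=2a₀=98 at k=4, so the next step gives (m, d) = (49, 95) again — its k=1 value — and the period has length 4.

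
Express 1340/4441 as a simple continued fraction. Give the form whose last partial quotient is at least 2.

1340 = 0·4441 + 1340
4441 = 3·1340 + 421
1340 = 3·421 + 77
421 = 5·77 + 36
77 = 2·36 + 5
36 = 7·5 + 1
5 = 5·1 + 0  (stop)
So 1340/4441 = [0; 3, 3, 5, 2, 7, 5].

[0; 3, 3, 5, 2, 7, 5]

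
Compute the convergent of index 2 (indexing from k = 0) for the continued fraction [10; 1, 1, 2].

21/2

Using pₖ = aₖpₖ₋₁ + pₖ₋₂, qₖ = aₖqₖ₋₁ + qₖ₋₂ (with p₋₁=1, p₋₂=0, q₋₁=0, q₋₂=1):
  k=0: a=10, p=10, q=1
  k=1: a=1, p=11, q=1
  k=2: a=1, p=21, q=2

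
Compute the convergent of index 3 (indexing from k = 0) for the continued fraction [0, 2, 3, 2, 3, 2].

7/16

Using pₖ = aₖpₖ₋₁ + pₖ₋₂, qₖ = aₖqₖ₋₁ + qₖ₋₂ (with p₋₁=1, p₋₂=0, q₋₁=0, q₋₂=1):
  k=0: a=0, p=0, q=1
  k=1: a=2, p=1, q=2
  k=2: a=3, p=3, q=7
  k=3: a=2, p=7, q=16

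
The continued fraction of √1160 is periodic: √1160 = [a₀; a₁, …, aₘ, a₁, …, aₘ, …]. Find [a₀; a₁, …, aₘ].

a₀ = ⌊√1160⌋ = 34.

[34; 17, 68]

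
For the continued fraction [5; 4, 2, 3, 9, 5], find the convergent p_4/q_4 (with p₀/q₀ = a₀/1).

Using pₖ = aₖpₖ₋₁ + pₖ₋₂, qₖ = aₖqₖ₋₁ + qₖ₋₂ (with p₋₁=1, p₋₂=0, q₋₁=0, q₋₂=1):
  k=0: a=5, p=5, q=1
  k=1: a=4, p=21, q=4
  k=2: a=2, p=47, q=9
  k=3: a=3, p=162, q=31
  k=4: a=9, p=1505, q=288

1505/288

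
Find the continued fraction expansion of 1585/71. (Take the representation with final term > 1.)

1585 = 22×71 + 23
71 = 3×23 + 2
23 = 11×2 + 1
2 = 2×1 + 0  (stop)
So 1585/71 = [22; 3, 11, 2].

[22; 3, 11, 2]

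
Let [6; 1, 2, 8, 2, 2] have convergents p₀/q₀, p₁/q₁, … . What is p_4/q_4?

354/53

Using pₖ = aₖpₖ₋₁ + pₖ₋₂, qₖ = aₖqₖ₋₁ + qₖ₋₂ (with p₋₁=1, p₋₂=0, q₋₁=0, q₋₂=1):
  k=0: a=6, p=6, q=1
  k=1: a=1, p=7, q=1
  k=2: a=2, p=20, q=3
  k=3: a=8, p=167, q=25
  k=4: a=2, p=354, q=53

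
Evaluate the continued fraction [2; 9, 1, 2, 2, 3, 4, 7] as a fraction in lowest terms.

Using pₖ = aₖpₖ₋₁ + pₖ₋₂ and qₖ = aₖqₖ₋₁ + qₖ₋₂:
  k=0: a=2, p=2, q=1
  k=1: a=9, p=19, q=9
  k=2: a=1, p=21, q=10
  k=3: a=2, p=61, q=29
  k=4: a=2, p=143, q=68
  k=5: a=3, p=490, q=233
  k=6: a=4, p=2103, q=1000
  k=7: a=7, p=15211, q=7233

15211/7233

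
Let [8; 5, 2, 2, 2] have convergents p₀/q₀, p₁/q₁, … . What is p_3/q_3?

221/27

Using pₖ = aₖpₖ₋₁ + pₖ₋₂, qₖ = aₖqₖ₋₁ + qₖ₋₂ (with p₋₁=1, p₋₂=0, q₋₁=0, q₋₂=1):
  k=0: a=8, p=8, q=1
  k=1: a=5, p=41, q=5
  k=2: a=2, p=90, q=11
  k=3: a=2, p=221, q=27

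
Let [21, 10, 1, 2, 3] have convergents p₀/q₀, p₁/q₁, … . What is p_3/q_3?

Using pₖ = aₖpₖ₋₁ + pₖ₋₂, qₖ = aₖqₖ₋₁ + qₖ₋₂ (with p₋₁=1, p₋₂=0, q₋₁=0, q₋₂=1):
  k=0: a=21, p=21, q=1
  k=1: a=10, p=211, q=10
  k=2: a=1, p=232, q=11
  k=3: a=2, p=675, q=32

675/32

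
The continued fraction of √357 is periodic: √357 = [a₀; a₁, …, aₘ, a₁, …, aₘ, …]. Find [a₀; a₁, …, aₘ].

[18; 1, 8, 2, 8, 1, 36]

a₀ = ⌊√357⌋ = 18.
With m₀=0, d₀=1 and mₖ₊₁ = dₖaₖ − mₖ, dₖ₊₁ = (n − mₖ₊₁²)/dₖ, aₖ₊₁ = ⌊(a₀+mₖ₊₁)/dₖ₊₁⌋:
  k=1: m=18, d=33, a=1
  k=2: m=15, d=4, a=8
  k=3: m=17, d=17, a=2
  k=4: m=17, d=4, a=8
  k=5: m=15, d=33, a=1
  k=6: m=18, d=1, a=36
d=1 and a=2a₀=36 at k=6, so the next step gives (m, d) = (18, 33) again — its k=1 value — and the period has length 6.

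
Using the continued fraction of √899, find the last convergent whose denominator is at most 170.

1799/60

√899 = [29; 1, 58, …] (period length 2).
Convergents:
  p_0/q_0 = 29/1
  p_1/q_1 = 30/1
  p_2/q_2 = 1769/59
  p_3/q_3 = 1799/60
  p_4/q_4 = 106111/3539
q_3 = 60 ≤ 170 < 3539 = q_4, so the answer is 1799/60.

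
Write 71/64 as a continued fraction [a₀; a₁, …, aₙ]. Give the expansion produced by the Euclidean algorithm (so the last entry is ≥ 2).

71 = 1·64 + 7
64 = 9·7 + 1
7 = 7·1 + 0  (stop)
So 71/64 = [1; 9, 7].

[1; 9, 7]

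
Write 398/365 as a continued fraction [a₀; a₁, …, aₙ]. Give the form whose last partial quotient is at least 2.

398 = 1×365 + 33
365 = 11×33 + 2
33 = 16×2 + 1
2 = 2×1 + 0  (stop)
So 398/365 = [1; 11, 16, 2].

[1; 11, 16, 2]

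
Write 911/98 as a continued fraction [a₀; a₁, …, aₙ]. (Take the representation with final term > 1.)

[9; 3, 2, 1, 1, 1, 3]

911 = 9×98 + 29
98 = 3×29 + 11
29 = 2×11 + 7
11 = 1×7 + 4
7 = 1×4 + 3
4 = 1×3 + 1
3 = 3×1 + 0  (stop)
So 911/98 = [9; 3, 2, 1, 1, 1, 3].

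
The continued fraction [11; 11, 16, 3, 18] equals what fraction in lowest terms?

110161/9933

Using pₖ = aₖpₖ₋₁ + pₖ₋₂ and qₖ = aₖqₖ₋₁ + qₖ₋₂:
  k=0: a=11, p=11, q=1
  k=1: a=11, p=122, q=11
  k=2: a=16, p=1963, q=177
  k=3: a=3, p=6011, q=542
  k=4: a=18, p=110161, q=9933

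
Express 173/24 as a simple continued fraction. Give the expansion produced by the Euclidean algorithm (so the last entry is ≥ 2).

[7; 4, 1, 4]

173 = 7·24 + 5
24 = 4·5 + 4
5 = 1·4 + 1
4 = 4·1 + 0  (stop)
So 173/24 = [7; 4, 1, 4].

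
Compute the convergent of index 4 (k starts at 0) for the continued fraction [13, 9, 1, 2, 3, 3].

1271/97

Using pₖ = aₖpₖ₋₁ + pₖ₋₂, qₖ = aₖqₖ₋₁ + qₖ₋₂ (with p₋₁=1, p₋₂=0, q₋₁=0, q₋₂=1):
  k=0: a=13, p=13, q=1
  k=1: a=9, p=118, q=9
  k=2: a=1, p=131, q=10
  k=3: a=2, p=380, q=29
  k=4: a=3, p=1271, q=97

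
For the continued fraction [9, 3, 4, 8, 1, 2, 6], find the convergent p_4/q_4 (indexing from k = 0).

1117/120

Using pₖ = aₖpₖ₋₁ + pₖ₋₂, qₖ = aₖqₖ₋₁ + qₖ₋₂ (with p₋₁=1, p₋₂=0, q₋₁=0, q₋₂=1):
  k=0: a=9, p=9, q=1
  k=1: a=3, p=28, q=3
  k=2: a=4, p=121, q=13
  k=3: a=8, p=996, q=107
  k=4: a=1, p=1117, q=120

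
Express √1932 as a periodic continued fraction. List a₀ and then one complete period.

a₀ = ⌊√1932⌋ = 43.
With m₀=0, d₀=1 and mₖ₊₁ = dₖaₖ − mₖ, dₖ₊₁ = (n − mₖ₊₁²)/dₖ, aₖ₊₁ = ⌊(a₀+mₖ₊₁)/dₖ₊₁⌋:
  k=1: m=43, d=83, a=1
  k=2: m=40, d=4, a=20
  k=3: m=40, d=83, a=1
  k=4: m=43, d=1, a=86
d=1 and a=2a₀=86 at k=4, so the next step gives (m, d) = (43, 83) again — its k=1 value — and the period has length 4.

[43; 1, 20, 1, 86]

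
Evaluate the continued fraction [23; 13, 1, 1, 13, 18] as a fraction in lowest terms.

Using pₖ = aₖpₖ₋₁ + pₖ₋₂ and qₖ = aₖqₖ₋₁ + qₖ₋₂:
  k=0: a=23, p=23, q=1
  k=1: a=13, p=300, q=13
  k=2: a=1, p=323, q=14
  k=3: a=1, p=623, q=27
  k=4: a=13, p=8422, q=365
  k=5: a=18, p=152219, q=6597

152219/6597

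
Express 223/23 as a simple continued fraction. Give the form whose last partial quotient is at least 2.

223 = 9×23 + 16
23 = 1×16 + 7
16 = 2×7 + 2
7 = 3×2 + 1
2 = 2×1 + 0  (stop)
So 223/23 = [9; 1, 2, 3, 2].

[9; 1, 2, 3, 2]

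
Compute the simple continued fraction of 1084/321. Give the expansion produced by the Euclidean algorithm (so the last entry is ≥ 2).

[3; 2, 1, 1, 1, 7, 2, 2]

1084 = 3·321 + 121
321 = 2·121 + 79
121 = 1·79 + 42
79 = 1·42 + 37
42 = 1·37 + 5
37 = 7·5 + 2
5 = 2·2 + 1
2 = 2·1 + 0  (stop)
So 1084/321 = [3; 2, 1, 1, 1, 7, 2, 2].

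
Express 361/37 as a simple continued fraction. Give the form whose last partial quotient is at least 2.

361 = 9*37 + 28
37 = 1*28 + 9
28 = 3*9 + 1
9 = 9*1 + 0  (stop)
So 361/37 = [9; 1, 3, 9].

[9; 1, 3, 9]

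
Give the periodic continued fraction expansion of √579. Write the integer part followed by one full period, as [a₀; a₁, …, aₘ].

a₀ = ⌊√579⌋ = 24.
With m₀=0, d₀=1 and mₖ₊₁ = dₖaₖ − mₖ, dₖ₊₁ = (n − mₖ₊₁²)/dₖ, aₖ₊₁ = ⌊(a₀+mₖ₊₁)/dₖ₊₁⌋:
  k=1: m=24, d=3, a=16
  k=2: m=24, d=1, a=48
d=1 and a=2a₀=48 at k=2, so the next step gives (m, d) = (24, 3) again — its k=1 value — and the period has length 2.

[24; 16, 48]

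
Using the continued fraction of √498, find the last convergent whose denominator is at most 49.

424/19

√498 = [22; 3, 6, 22, 6, 3, 44, …] (period length 6).
Convergents:
  p_0/q_0 = 22/1
  p_1/q_1 = 67/3
  p_2/q_2 = 424/19
  p_3/q_3 = 9395/421
q_2 = 19 ≤ 49 < 421 = q_3, so the answer is 424/19.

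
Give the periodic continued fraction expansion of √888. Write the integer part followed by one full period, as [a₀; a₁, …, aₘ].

[29; 1, 3, 1, 58]

a₀ = ⌊√888⌋ = 29.
With m₀=0, d₀=1 and mₖ₊₁ = dₖaₖ − mₖ, dₖ₊₁ = (n − mₖ₊₁²)/dₖ, aₖ₊₁ = ⌊(a₀+mₖ₊₁)/dₖ₊₁⌋:
  k=1: m=29, d=47, a=1
  k=2: m=18, d=12, a=3
  k=3: m=18, d=47, a=1
  k=4: m=29, d=1, a=58
d=1 and a=2a₀=58 at k=4, so the next step gives (m, d) = (29, 47) again — its k=1 value — and the period has length 4.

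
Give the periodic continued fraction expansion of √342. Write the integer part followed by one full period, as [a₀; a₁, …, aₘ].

[18; 2, 36]

a₀ = ⌊√342⌋ = 18.
With m₀=0, d₀=1 and mₖ₊₁ = dₖaₖ − mₖ, dₖ₊₁ = (n − mₖ₊₁²)/dₖ, aₖ₊₁ = ⌊(a₀+mₖ₊₁)/dₖ₊₁⌋:
  k=1: m=18, d=18, a=2
  k=2: m=18, d=1, a=36
d=1 and a=2a₀=36 at k=2, so the next step gives (m, d) = (18, 18) again — its k=1 value — and the period has length 2.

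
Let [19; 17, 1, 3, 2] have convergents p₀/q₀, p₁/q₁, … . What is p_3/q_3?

Using pₖ = aₖpₖ₋₁ + pₖ₋₂, qₖ = aₖqₖ₋₁ + qₖ₋₂ (with p₋₁=1, p₋₂=0, q₋₁=0, q₋₂=1):
  k=0: a=19, p=19, q=1
  k=1: a=17, p=324, q=17
  k=2: a=1, p=343, q=18
  k=3: a=3, p=1353, q=71

1353/71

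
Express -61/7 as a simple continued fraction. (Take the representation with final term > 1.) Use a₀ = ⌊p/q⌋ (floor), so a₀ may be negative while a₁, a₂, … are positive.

[-9; 3, 2]

-61 = -9*7 + 2
7 = 3*2 + 1
2 = 2*1 + 0  (stop)
So -61/7 = [-9; 3, 2].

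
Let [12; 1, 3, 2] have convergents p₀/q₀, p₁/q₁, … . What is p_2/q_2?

Using pₖ = aₖpₖ₋₁ + pₖ₋₂, qₖ = aₖqₖ₋₁ + qₖ₋₂ (with p₋₁=1, p₋₂=0, q₋₁=0, q₋₂=1):
  k=0: a=12, p=12, q=1
  k=1: a=1, p=13, q=1
  k=2: a=3, p=51, q=4

51/4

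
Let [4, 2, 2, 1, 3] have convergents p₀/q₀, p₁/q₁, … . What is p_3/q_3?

Using pₖ = aₖpₖ₋₁ + pₖ₋₂, qₖ = aₖqₖ₋₁ + qₖ₋₂ (with p₋₁=1, p₋₂=0, q₋₁=0, q₋₂=1):
  k=0: a=4, p=4, q=1
  k=1: a=2, p=9, q=2
  k=2: a=2, p=22, q=5
  k=3: a=1, p=31, q=7

31/7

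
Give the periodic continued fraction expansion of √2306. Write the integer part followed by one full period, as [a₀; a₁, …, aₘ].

a₀ = ⌊√2306⌋ = 48.
With m₀=0, d₀=1 and mₖ₊₁ = dₖaₖ − mₖ, dₖ₊₁ = (n − mₖ₊₁²)/dₖ, aₖ₊₁ = ⌊(a₀+mₖ₊₁)/dₖ₊₁⌋:
  k=1: m=48, d=2, a=48
  k=2: m=48, d=1, a=96
d=1 and a=2a₀=96 at k=2, so the next step gives (m, d) = (48, 2) again — its k=1 value — and the period has length 2.

[48; 48, 96]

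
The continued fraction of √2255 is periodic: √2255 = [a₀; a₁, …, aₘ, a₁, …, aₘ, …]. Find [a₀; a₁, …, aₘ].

a₀ = ⌊√2255⌋ = 47.
With m₀=0, d₀=1 and mₖ₊₁ = dₖaₖ − mₖ, dₖ₊₁ = (n − mₖ₊₁²)/dₖ, aₖ₊₁ = ⌊(a₀+mₖ₊₁)/dₖ₊₁⌋:
  k=1: m=47, d=46, a=2
  k=2: m=45, d=5, a=18
  k=3: m=45, d=46, a=2
  k=4: m=47, d=1, a=94
d=1 and a=2a₀=94 at k=4, so the next step gives (m, d) = (47, 46) again — its k=1 value — and the period has length 4.

[47; 2, 18, 2, 94]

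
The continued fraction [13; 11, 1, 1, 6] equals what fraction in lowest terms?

1963/150

Fold from the inside: start with 6/1.
  1 + 1/6 = 7/6
  1 + 6/7 = 13/7
  11 + 7/13 = 150/13
  13 + 13/150 = 1963/150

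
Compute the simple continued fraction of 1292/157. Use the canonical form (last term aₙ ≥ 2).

[8; 4, 2, 1, 3, 3]

1292 = 8×157 + 36
157 = 4×36 + 13
36 = 2×13 + 10
13 = 1×10 + 3
10 = 3×3 + 1
3 = 3×1 + 0  (stop)
So 1292/157 = [8; 4, 2, 1, 3, 3].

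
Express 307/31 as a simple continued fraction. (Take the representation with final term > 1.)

307 = 9·31 + 28
31 = 1·28 + 3
28 = 9·3 + 1
3 = 3·1 + 0  (stop)
So 307/31 = [9; 1, 9, 3].

[9; 1, 9, 3]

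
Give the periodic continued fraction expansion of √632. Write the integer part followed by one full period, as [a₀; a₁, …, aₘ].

[25; 7, 6, 7, 50]

a₀ = ⌊√632⌋ = 25.
With m₀=0, d₀=1 and mₖ₊₁ = dₖaₖ − mₖ, dₖ₊₁ = (n − mₖ₊₁²)/dₖ, aₖ₊₁ = ⌊(a₀+mₖ₊₁)/dₖ₊₁⌋:
  k=1: m=25, d=7, a=7
  k=2: m=24, d=8, a=6
  k=3: m=24, d=7, a=7
  k=4: m=25, d=1, a=50
d=1 and a=2a₀=50 at k=4, so the next step gives (m, d) = (25, 7) again — its k=1 value — and the period has length 4.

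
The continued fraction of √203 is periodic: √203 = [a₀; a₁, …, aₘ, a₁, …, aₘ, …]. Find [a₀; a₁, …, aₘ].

[14; 4, 28]

a₀ = ⌊√203⌋ = 14.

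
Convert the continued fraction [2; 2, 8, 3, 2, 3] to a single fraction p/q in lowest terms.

Using pₖ = aₖpₖ₋₁ + pₖ₋₂ and qₖ = aₖqₖ₋₁ + qₖ₋₂:
  k=0: a=2, p=2, q=1
  k=1: a=2, p=5, q=2
  k=2: a=8, p=42, q=17
  k=3: a=3, p=131, q=53
  k=4: a=2, p=304, q=123
  k=5: a=3, p=1043, q=422

1043/422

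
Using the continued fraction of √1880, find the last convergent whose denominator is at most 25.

√1880 = [43; 2, 1, 3, 1, 2, 86, …] (period length 6).
Convergents:
  p_0/q_0 = 43/1
  p_1/q_1 = 87/2
  p_2/q_2 = 130/3
  p_3/q_3 = 477/11
  p_4/q_4 = 607/14
  p_5/q_5 = 1691/39
q_4 = 14 ≤ 25 < 39 = q_5, so the answer is 607/14.

607/14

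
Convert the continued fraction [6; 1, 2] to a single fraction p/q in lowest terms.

20/3

Using pₖ = aₖpₖ₋₁ + pₖ₋₂ and qₖ = aₖqₖ₋₁ + qₖ₋₂:
  k=0: a=6, p=6, q=1
  k=1: a=1, p=7, q=1
  k=2: a=2, p=20, q=3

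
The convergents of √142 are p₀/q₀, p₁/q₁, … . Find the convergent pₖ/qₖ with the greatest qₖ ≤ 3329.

37477/3145

√142 = [11; 1, 10, 1, 22, …] (period length 4).
Convergents:
  p_0/q_0 = 11/1
  p_1/q_1 = 12/1
  p_2/q_2 = 131/11
  p_3/q_3 = 143/12
  p_4/q_4 = 3277/275
  p_5/q_5 = 3420/287
  p_6/q_6 = 37477/3145
  p_7/q_7 = 40897/3432
q_6 = 3145 ≤ 3329 < 3432 = q_7, so the answer is 37477/3145.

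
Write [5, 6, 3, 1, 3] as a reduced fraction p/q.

Fold from the inside: start with 3/1.
  1 + 1/3 = 4/3
  3 + 3/4 = 15/4
  6 + 4/15 = 94/15
  5 + 15/94 = 485/94

485/94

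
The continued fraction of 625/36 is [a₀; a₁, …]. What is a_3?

625 = 17·36 + 13   →  a_0 = 17
36 = 2·13 + 10   →  a_1 = 2
13 = 1·10 + 3   →  a_2 = 1
10 = 3·3 + 1   →  a_3 = 3

3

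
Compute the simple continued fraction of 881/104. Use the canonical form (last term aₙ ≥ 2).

[8; 2, 8, 6]

881 = 8*104 + 49
104 = 2*49 + 6
49 = 8*6 + 1
6 = 6*1 + 0  (stop)
So 881/104 = [8; 2, 8, 6].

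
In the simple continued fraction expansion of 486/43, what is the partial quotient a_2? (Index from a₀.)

486 = 11·43 + 13   →  a_0 = 11
43 = 3·13 + 4   →  a_1 = 3
13 = 3·4 + 1   →  a_2 = 3

3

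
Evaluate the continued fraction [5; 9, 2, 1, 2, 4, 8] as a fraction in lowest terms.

13783/2699

Using pₖ = aₖpₖ₋₁ + pₖ₋₂ and qₖ = aₖqₖ₋₁ + qₖ₋₂:
  k=0: a=5, p=5, q=1
  k=1: a=9, p=46, q=9
  k=2: a=2, p=97, q=19
  k=3: a=1, p=143, q=28
  k=4: a=2, p=383, q=75
  k=5: a=4, p=1675, q=328
  k=6: a=8, p=13783, q=2699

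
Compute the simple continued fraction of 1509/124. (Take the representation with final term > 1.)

1509 = 12*124 + 21
124 = 5*21 + 19
21 = 1*19 + 2
19 = 9*2 + 1
2 = 2*1 + 0  (stop)
So 1509/124 = [12; 5, 1, 9, 2].

[12; 5, 1, 9, 2]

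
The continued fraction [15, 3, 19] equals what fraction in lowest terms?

889/58

Using pₖ = aₖpₖ₋₁ + pₖ₋₂ and qₖ = aₖqₖ₋₁ + qₖ₋₂:
  k=0: a=15, p=15, q=1
  k=1: a=3, p=46, q=3
  k=2: a=19, p=889, q=58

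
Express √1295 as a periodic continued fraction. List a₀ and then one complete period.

[35; 1, 70]

a₀ = ⌊√1295⌋ = 35.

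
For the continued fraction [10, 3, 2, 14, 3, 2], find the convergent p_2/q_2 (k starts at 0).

72/7

Using pₖ = aₖpₖ₋₁ + pₖ₋₂, qₖ = aₖqₖ₋₁ + qₖ₋₂ (with p₋₁=1, p₋₂=0, q₋₁=0, q₋₂=1):
  k=0: a=10, p=10, q=1
  k=1: a=3, p=31, q=3
  k=2: a=2, p=72, q=7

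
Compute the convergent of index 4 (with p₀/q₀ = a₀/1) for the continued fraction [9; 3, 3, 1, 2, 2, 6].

335/36

Using pₖ = aₖpₖ₋₁ + pₖ₋₂, qₖ = aₖqₖ₋₁ + qₖ₋₂ (with p₋₁=1, p₋₂=0, q₋₁=0, q₋₂=1):
  k=0: a=9, p=9, q=1
  k=1: a=3, p=28, q=3
  k=2: a=3, p=93, q=10
  k=3: a=1, p=121, q=13
  k=4: a=2, p=335, q=36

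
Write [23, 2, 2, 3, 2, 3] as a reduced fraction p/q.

Using pₖ = aₖpₖ₋₁ + pₖ₋₂ and qₖ = aₖqₖ₋₁ + qₖ₋₂:
  k=0: a=23, p=23, q=1
  k=1: a=2, p=47, q=2
  k=2: a=2, p=117, q=5
  k=3: a=3, p=398, q=17
  k=4: a=2, p=913, q=39
  k=5: a=3, p=3137, q=134

3137/134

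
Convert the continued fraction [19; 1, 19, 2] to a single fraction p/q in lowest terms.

818/41

Using pₖ = aₖpₖ₋₁ + pₖ₋₂ and qₖ = aₖqₖ₋₁ + qₖ₋₂:
  k=0: a=19, p=19, q=1
  k=1: a=1, p=20, q=1
  k=2: a=19, p=399, q=20
  k=3: a=2, p=818, q=41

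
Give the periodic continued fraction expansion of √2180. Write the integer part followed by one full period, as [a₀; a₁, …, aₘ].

a₀ = ⌊√2180⌋ = 46.

[46; 1, 2, 4, 2, 1, 92]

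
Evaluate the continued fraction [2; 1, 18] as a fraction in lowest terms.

Using pₖ = aₖpₖ₋₁ + pₖ₋₂ and qₖ = aₖqₖ₋₁ + qₖ₋₂:
  k=0: a=2, p=2, q=1
  k=1: a=1, p=3, q=1
  k=2: a=18, p=56, q=19

56/19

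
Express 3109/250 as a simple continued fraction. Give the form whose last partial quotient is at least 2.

3109 = 12*250 + 109
250 = 2*109 + 32
109 = 3*32 + 13
32 = 2*13 + 6
13 = 2*6 + 1
6 = 6*1 + 0  (stop)
So 3109/250 = [12; 2, 3, 2, 2, 6].

[12; 2, 3, 2, 2, 6]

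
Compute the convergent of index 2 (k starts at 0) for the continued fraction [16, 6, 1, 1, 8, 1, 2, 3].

Using pₖ = aₖpₖ₋₁ + pₖ₋₂, qₖ = aₖqₖ₋₁ + qₖ₋₂ (with p₋₁=1, p₋₂=0, q₋₁=0, q₋₂=1):
  k=0: a=16, p=16, q=1
  k=1: a=6, p=97, q=6
  k=2: a=1, p=113, q=7

113/7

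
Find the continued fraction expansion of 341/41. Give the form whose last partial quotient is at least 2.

[8; 3, 6, 2]

341 = 8*41 + 13
41 = 3*13 + 2
13 = 6*2 + 1
2 = 2*1 + 0  (stop)
So 341/41 = [8; 3, 6, 2].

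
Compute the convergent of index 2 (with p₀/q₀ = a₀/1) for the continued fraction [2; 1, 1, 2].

5/2

Using pₖ = aₖpₖ₋₁ + pₖ₋₂, qₖ = aₖqₖ₋₁ + qₖ₋₂ (with p₋₁=1, p₋₂=0, q₋₁=0, q₋₂=1):
  k=0: a=2, p=2, q=1
  k=1: a=1, p=3, q=1
  k=2: a=1, p=5, q=2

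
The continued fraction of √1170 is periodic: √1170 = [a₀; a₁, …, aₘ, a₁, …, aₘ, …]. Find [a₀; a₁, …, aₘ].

[34; 4, 1, 6, 1, 4, 68]

a₀ = ⌊√1170⌋ = 34.
With m₀=0, d₀=1 and mₖ₊₁ = dₖaₖ − mₖ, dₖ₊₁ = (n − mₖ₊₁²)/dₖ, aₖ₊₁ = ⌊(a₀+mₖ₊₁)/dₖ₊₁⌋:
  k=1: m=34, d=14, a=4
  k=2: m=22, d=49, a=1
  k=3: m=27, d=9, a=6
  k=4: m=27, d=49, a=1
  k=5: m=22, d=14, a=4
  k=6: m=34, d=1, a=68
d=1 and a=2a₀=68 at k=6, so the next step gives (m, d) = (34, 14) again — its k=1 value — and the period has length 6.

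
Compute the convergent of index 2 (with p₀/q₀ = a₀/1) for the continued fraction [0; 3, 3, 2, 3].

3/10

Using pₖ = aₖpₖ₋₁ + pₖ₋₂, qₖ = aₖqₖ₋₁ + qₖ₋₂ (with p₋₁=1, p₋₂=0, q₋₁=0, q₋₂=1):
  k=0: a=0, p=0, q=1
  k=1: a=3, p=1, q=3
  k=2: a=3, p=3, q=10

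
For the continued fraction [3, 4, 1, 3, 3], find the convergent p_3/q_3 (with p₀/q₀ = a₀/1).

61/19

Using pₖ = aₖpₖ₋₁ + pₖ₋₂, qₖ = aₖqₖ₋₁ + qₖ₋₂ (with p₋₁=1, p₋₂=0, q₋₁=0, q₋₂=1):
  k=0: a=3, p=3, q=1
  k=1: a=4, p=13, q=4
  k=2: a=1, p=16, q=5
  k=3: a=3, p=61, q=19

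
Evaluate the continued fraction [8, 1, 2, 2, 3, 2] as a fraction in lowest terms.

Fold from the inside: start with 2/1.
  3 + 1/2 = 7/2
  2 + 2/7 = 16/7
  2 + 7/16 = 39/16
  1 + 16/39 = 55/39
  8 + 39/55 = 479/55

479/55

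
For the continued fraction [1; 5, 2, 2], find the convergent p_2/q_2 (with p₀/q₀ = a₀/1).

Using pₖ = aₖpₖ₋₁ + pₖ₋₂, qₖ = aₖqₖ₋₁ + qₖ₋₂ (with p₋₁=1, p₋₂=0, q₋₁=0, q₋₂=1):
  k=0: a=1, p=1, q=1
  k=1: a=5, p=6, q=5
  k=2: a=2, p=13, q=11

13/11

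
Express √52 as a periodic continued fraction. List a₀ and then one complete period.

a₀ = ⌊√52⌋ = 7.
With m₀=0, d₀=1 and mₖ₊₁ = dₖaₖ − mₖ, dₖ₊₁ = (n − mₖ₊₁²)/dₖ, aₖ₊₁ = ⌊(a₀+mₖ₊₁)/dₖ₊₁⌋:
  k=1: m=7, d=3, a=4
  k=2: m=5, d=9, a=1
  k=3: m=4, d=4, a=2
  k=4: m=4, d=9, a=1
  k=5: m=5, d=3, a=4
  k=6: m=7, d=1, a=14
d=1 and a=2a₀=14 at k=6, so the next step gives (m, d) = (7, 3) again — its k=1 value — and the period has length 6.

[7; 4, 1, 2, 1, 4, 14]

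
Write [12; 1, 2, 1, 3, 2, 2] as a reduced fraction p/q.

Fold from the inside: start with 2/1.
  2 + 1/2 = 5/2
  3 + 2/5 = 17/5
  1 + 5/17 = 22/17
  2 + 17/22 = 61/22
  1 + 22/61 = 83/61
  12 + 61/83 = 1057/83

1057/83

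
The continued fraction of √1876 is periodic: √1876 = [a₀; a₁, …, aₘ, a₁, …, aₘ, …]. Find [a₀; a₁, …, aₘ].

[43; 3, 5, 12, 5, 3, 86]

a₀ = ⌊√1876⌋ = 43.
With m₀=0, d₀=1 and mₖ₊₁ = dₖaₖ − mₖ, dₖ₊₁ = (n − mₖ₊₁²)/dₖ, aₖ₊₁ = ⌊(a₀+mₖ₊₁)/dₖ₊₁⌋:
  k=1: m=43, d=27, a=3
  k=2: m=38, d=16, a=5
  k=3: m=42, d=7, a=12
  k=4: m=42, d=16, a=5
  k=5: m=38, d=27, a=3
  k=6: m=43, d=1, a=86
d=1 and a=2a₀=86 at k=6, so the next step gives (m, d) = (43, 27) again — its k=1 value — and the period has length 6.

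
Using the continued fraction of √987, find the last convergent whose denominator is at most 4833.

√987 = [31; 2, 2, 2, 62, …] (period length 4).
Convergents:
  p_0/q_0 = 31/1
  p_1/q_1 = 63/2
  p_2/q_2 = 157/5
  p_3/q_3 = 377/12
  p_4/q_4 = 23531/749
  p_5/q_5 = 47439/1510
  p_6/q_6 = 118409/3769
  p_7/q_7 = 284257/9048
q_6 = 3769 ≤ 4833 < 9048 = q_7, so the answer is 118409/3769.

118409/3769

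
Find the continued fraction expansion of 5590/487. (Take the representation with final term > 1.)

[11; 2, 11, 10, 2]

5590 = 11·487 + 233
487 = 2·233 + 21
233 = 11·21 + 2
21 = 10·2 + 1
2 = 2·1 + 0  (stop)
So 5590/487 = [11; 2, 11, 10, 2].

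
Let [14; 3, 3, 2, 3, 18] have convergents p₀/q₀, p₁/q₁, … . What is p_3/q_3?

Using pₖ = aₖpₖ₋₁ + pₖ₋₂, qₖ = aₖqₖ₋₁ + qₖ₋₂ (with p₋₁=1, p₋₂=0, q₋₁=0, q₋₂=1):
  k=0: a=14, p=14, q=1
  k=1: a=3, p=43, q=3
  k=2: a=3, p=143, q=10
  k=3: a=2, p=329, q=23

329/23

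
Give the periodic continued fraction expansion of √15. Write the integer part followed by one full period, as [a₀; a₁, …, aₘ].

a₀ = ⌊√15⌋ = 3.
With m₀=0, d₀=1 and mₖ₊₁ = dₖaₖ − mₖ, dₖ₊₁ = (n − mₖ₊₁²)/dₖ, aₖ₊₁ = ⌊(a₀+mₖ₊₁)/dₖ₊₁⌋:
  k=1: m=3, d=6, a=1
  k=2: m=3, d=1, a=6
d=1 and a=2a₀=6 at k=2, so the next step gives (m, d) = (3, 6) again — its k=1 value — and the period has length 2.

[3; 1, 6]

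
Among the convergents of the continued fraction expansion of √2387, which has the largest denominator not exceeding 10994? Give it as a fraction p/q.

√2387 = [48; 1, 5, 1, 96, …] (period length 4).
Convergents:
  p_0/q_0 = 48/1
  p_1/q_1 = 49/1
  p_2/q_2 = 293/6
  p_3/q_3 = 342/7
  p_4/q_4 = 33125/678
  p_5/q_5 = 33467/685
  p_6/q_6 = 200460/4103
  p_7/q_7 = 233927/4788
  p_8/q_8 = 22657452/463751
q_7 = 4788 ≤ 10994 < 463751 = q_8, so the answer is 233927/4788.

233927/4788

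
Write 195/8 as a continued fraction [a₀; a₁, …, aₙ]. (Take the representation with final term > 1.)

195 = 24·8 + 3
8 = 2·3 + 2
3 = 1·2 + 1
2 = 2·1 + 0  (stop)
So 195/8 = [24; 2, 1, 2].

[24; 2, 1, 2]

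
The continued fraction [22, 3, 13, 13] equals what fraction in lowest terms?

Using pₖ = aₖpₖ₋₁ + pₖ₋₂ and qₖ = aₖqₖ₋₁ + qₖ₋₂:
  k=0: a=22, p=22, q=1
  k=1: a=3, p=67, q=3
  k=2: a=13, p=893, q=40
  k=3: a=13, p=11676, q=523

11676/523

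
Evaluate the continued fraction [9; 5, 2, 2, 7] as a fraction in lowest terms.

1837/200

Fold from the inside: start with 7/1.
  2 + 1/7 = 15/7
  2 + 7/15 = 37/15
  5 + 15/37 = 200/37
  9 + 37/200 = 1837/200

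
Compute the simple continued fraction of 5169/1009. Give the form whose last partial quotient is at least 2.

5169 = 5×1009 + 124
1009 = 8×124 + 17
124 = 7×17 + 5
17 = 3×5 + 2
5 = 2×2 + 1
2 = 2×1 + 0  (stop)
So 5169/1009 = [5; 8, 7, 3, 2, 2].

[5; 8, 7, 3, 2, 2]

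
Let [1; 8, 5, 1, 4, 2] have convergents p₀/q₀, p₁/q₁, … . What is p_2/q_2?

Using pₖ = aₖpₖ₋₁ + pₖ₋₂, qₖ = aₖqₖ₋₁ + qₖ₋₂ (with p₋₁=1, p₋₂=0, q₋₁=0, q₋₂=1):
  k=0: a=1, p=1, q=1
  k=1: a=8, p=9, q=8
  k=2: a=5, p=46, q=41

46/41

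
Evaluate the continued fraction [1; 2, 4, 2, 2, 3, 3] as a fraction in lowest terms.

797/550

Using pₖ = aₖpₖ₋₁ + pₖ₋₂ and qₖ = aₖqₖ₋₁ + qₖ₋₂:
  k=0: a=1, p=1, q=1
  k=1: a=2, p=3, q=2
  k=2: a=4, p=13, q=9
  k=3: a=2, p=29, q=20
  k=4: a=2, p=71, q=49
  k=5: a=3, p=242, q=167
  k=6: a=3, p=797, q=550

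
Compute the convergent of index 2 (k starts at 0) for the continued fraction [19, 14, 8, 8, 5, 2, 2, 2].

2155/113

Using pₖ = aₖpₖ₋₁ + pₖ₋₂, qₖ = aₖqₖ₋₁ + qₖ₋₂ (with p₋₁=1, p₋₂=0, q₋₁=0, q₋₂=1):
  k=0: a=19, p=19, q=1
  k=1: a=14, p=267, q=14
  k=2: a=8, p=2155, q=113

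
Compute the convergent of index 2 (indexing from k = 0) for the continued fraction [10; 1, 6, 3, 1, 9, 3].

Using pₖ = aₖpₖ₋₁ + pₖ₋₂, qₖ = aₖqₖ₋₁ + qₖ₋₂ (with p₋₁=1, p₋₂=0, q₋₁=0, q₋₂=1):
  k=0: a=10, p=10, q=1
  k=1: a=1, p=11, q=1
  k=2: a=6, p=76, q=7

76/7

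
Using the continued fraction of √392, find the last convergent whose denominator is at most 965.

√392 = [19; 1, 3, 1, 38, …] (period length 4).
Convergents:
  p_0/q_0 = 19/1
  p_1/q_1 = 20/1
  p_2/q_2 = 79/4
  p_3/q_3 = 99/5
  p_4/q_4 = 3841/194
  p_5/q_5 = 3940/199
  p_6/q_6 = 15661/791
  p_7/q_7 = 19601/990
q_6 = 791 ≤ 965 < 990 = q_7, so the answer is 15661/791.

15661/791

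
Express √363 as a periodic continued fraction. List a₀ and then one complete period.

a₀ = ⌊√363⌋ = 19.

[19; 19, 38]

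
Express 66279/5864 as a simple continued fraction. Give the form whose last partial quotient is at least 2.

66279 = 11·5864 + 1775
5864 = 3·1775 + 539
1775 = 3·539 + 158
539 = 3·158 + 65
158 = 2·65 + 28
65 = 2·28 + 9
28 = 3·9 + 1
9 = 9·1 + 0  (stop)
So 66279/5864 = [11; 3, 3, 3, 2, 2, 3, 9].

[11; 3, 3, 3, 2, 2, 3, 9]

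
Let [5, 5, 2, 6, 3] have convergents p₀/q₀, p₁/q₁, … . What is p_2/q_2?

Using pₖ = aₖpₖ₋₁ + pₖ₋₂, qₖ = aₖqₖ₋₁ + qₖ₋₂ (with p₋₁=1, p₋₂=0, q₋₁=0, q₋₂=1):
  k=0: a=5, p=5, q=1
  k=1: a=5, p=26, q=5
  k=2: a=2, p=57, q=11

57/11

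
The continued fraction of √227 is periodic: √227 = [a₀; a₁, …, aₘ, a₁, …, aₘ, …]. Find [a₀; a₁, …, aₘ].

a₀ = ⌊√227⌋ = 15.
With m₀=0, d₀=1 and mₖ₊₁ = dₖaₖ − mₖ, dₖ₊₁ = (n − mₖ₊₁²)/dₖ, aₖ₊₁ = ⌊(a₀+mₖ₊₁)/dₖ₊₁⌋:
  k=1: m=15, d=2, a=15
  k=2: m=15, d=1, a=30
d=1 and a=2a₀=30 at k=2, so the next step gives (m, d) = (15, 2) again — its k=1 value — and the period has length 2.

[15; 15, 30]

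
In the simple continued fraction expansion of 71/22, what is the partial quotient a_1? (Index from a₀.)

4

71 = 3·22 + 5   →  a_0 = 3
22 = 4·5 + 2   →  a_1 = 4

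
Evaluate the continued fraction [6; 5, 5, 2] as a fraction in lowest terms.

353/57

Fold from the inside: start with 2/1.
  5 + 1/2 = 11/2
  5 + 2/11 = 57/11
  6 + 11/57 = 353/57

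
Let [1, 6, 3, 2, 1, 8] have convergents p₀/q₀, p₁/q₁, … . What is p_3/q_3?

Using pₖ = aₖpₖ₋₁ + pₖ₋₂, qₖ = aₖqₖ₋₁ + qₖ₋₂ (with p₋₁=1, p₋₂=0, q₋₁=0, q₋₂=1):
  k=0: a=1, p=1, q=1
  k=1: a=6, p=7, q=6
  k=2: a=3, p=22, q=19
  k=3: a=2, p=51, q=44

51/44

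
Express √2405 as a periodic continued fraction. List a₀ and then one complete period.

a₀ = ⌊√2405⌋ = 49.
With m₀=0, d₀=1 and mₖ₊₁ = dₖaₖ − mₖ, dₖ₊₁ = (n − mₖ₊₁²)/dₖ, aₖ₊₁ = ⌊(a₀+mₖ₊₁)/dₖ₊₁⌋:
  k=1: m=49, d=4, a=24
  k=2: m=47, d=49, a=1
  k=3: m=2, d=49, a=1
  k=4: m=47, d=4, a=24
  k=5: m=49, d=1, a=98
d=1 and a=2a₀=98 at k=5, so the next step gives (m, d) = (49, 4) again — its k=1 value — and the period has length 5.

[49; 24, 1, 1, 24, 98]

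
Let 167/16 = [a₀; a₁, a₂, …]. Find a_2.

167 = 10·16 + 7   →  a_0 = 10
16 = 2·7 + 2   →  a_1 = 2
7 = 3·2 + 1   →  a_2 = 3

3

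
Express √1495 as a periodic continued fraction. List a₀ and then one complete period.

a₀ = ⌊√1495⌋ = 38.
With m₀=0, d₀=1 and mₖ₊₁ = dₖaₖ − mₖ, dₖ₊₁ = (n − mₖ₊₁²)/dₖ, aₖ₊₁ = ⌊(a₀+mₖ₊₁)/dₖ₊₁⌋:
  k=1: m=38, d=51, a=1
  k=2: m=13, d=26, a=1
  k=3: m=13, d=51, a=1
  k=4: m=38, d=1, a=76
d=1 and a=2a₀=76 at k=4, so the next step gives (m, d) = (38, 51) again — its k=1 value — and the period has length 4.

[38; 1, 1, 1, 76]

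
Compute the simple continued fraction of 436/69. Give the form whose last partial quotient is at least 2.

436 = 6*69 + 22
69 = 3*22 + 3
22 = 7*3 + 1
3 = 3*1 + 0  (stop)
So 436/69 = [6; 3, 7, 3].

[6; 3, 7, 3]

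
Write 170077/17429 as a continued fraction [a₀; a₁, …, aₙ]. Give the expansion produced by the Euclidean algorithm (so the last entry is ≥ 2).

[9; 1, 3, 7, 3, 3, 6, 9]

170077 = 9×17429 + 13216
17429 = 1×13216 + 4213
13216 = 3×4213 + 577
4213 = 7×577 + 174
577 = 3×174 + 55
174 = 3×55 + 9
55 = 6×9 + 1
9 = 9×1 + 0  (stop)
So 170077/17429 = [9; 1, 3, 7, 3, 3, 6, 9].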